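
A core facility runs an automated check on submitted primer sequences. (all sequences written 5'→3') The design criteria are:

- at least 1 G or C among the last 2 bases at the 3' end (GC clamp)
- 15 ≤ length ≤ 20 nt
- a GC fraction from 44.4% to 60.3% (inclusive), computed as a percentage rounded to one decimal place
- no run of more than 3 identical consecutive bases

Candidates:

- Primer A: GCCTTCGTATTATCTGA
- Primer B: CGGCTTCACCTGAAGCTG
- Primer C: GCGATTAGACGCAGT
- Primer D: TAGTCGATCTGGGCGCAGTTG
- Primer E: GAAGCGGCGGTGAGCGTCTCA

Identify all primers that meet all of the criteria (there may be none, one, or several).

Primer C only.

Primer A (17 nt, A=3 T=7 G=3 C=4): 3' end GA has 1 G/C ✓; length 17 ✓; GC 7/17 = 41.2%, outside 44.4–60.3% ✗; longest run = 2 ✓ — fails.
Primer B (18 nt, A=3 T=4 G=5 C=6): 3' end TG has 1 G/C ✓; length 18 ✓; GC 11/18 = 61.1%, outside 44.4–60.3% ✗; longest run = 2 ✓ — fails.
Primer C (15 nt, A=4 T=3 G=5 C=3): 3' end GT has 1 G/C ✓; length 15 ✓; GC 8/15 = 53.3% ✓; longest run = 2 ✓ — passes.
Primer D (21 nt, A=3 T=6 G=8 C=4): 3' end TG has 1 G/C ✓; length 21, outside 15–20 ✗; GC 12/21 = 57.1% ✓; longest run = 3 ✓ — fails.
Primer E (21 nt, A=4 T=3 G=9 C=5): 3' end CA has 1 G/C ✓; length 21, outside 15–20 ✗; GC 14/21 = 66.7%, outside 44.4–60.3% ✗; longest run = 2 ✓ — fails.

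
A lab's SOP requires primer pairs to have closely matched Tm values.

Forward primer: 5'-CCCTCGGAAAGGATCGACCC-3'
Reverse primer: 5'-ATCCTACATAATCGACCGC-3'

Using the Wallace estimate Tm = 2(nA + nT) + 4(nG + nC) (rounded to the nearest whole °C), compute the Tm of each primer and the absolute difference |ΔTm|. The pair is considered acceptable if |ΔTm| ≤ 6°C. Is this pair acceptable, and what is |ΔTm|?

Forward: A=5 T=2 G=5 C=8 → Tm = 2·7 + 4·13 = 66°C.
Reverse: A=6 T=4 G=2 C=7 → Tm = 2·10 + 4·9 = 56°C.
|ΔTm| = |66 − 56| = 10°C, > 6°C.

|ΔTm| = 10°C; the pair is not acceptable.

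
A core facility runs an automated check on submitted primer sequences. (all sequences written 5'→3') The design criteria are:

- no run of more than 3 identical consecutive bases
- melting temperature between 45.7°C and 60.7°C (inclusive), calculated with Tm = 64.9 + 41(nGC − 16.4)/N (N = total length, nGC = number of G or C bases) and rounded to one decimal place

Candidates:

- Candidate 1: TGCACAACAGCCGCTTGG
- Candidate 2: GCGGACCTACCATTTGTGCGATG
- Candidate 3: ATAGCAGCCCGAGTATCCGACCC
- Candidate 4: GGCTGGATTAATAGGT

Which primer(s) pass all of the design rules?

Candidate 1, Candidate 2 and Candidate 3.

Candidate 1 (18 nt, A=4 T=3 G=5 C=6): longest run = 2 ✓; Tm = 64.9 + 41·(11 − 16.4)/18 = 52.6°C ✓ — passes.
Candidate 2 (23 nt, A=4 T=6 G=7 C=6): longest run = 3 ✓; Tm = 64.9 + 41·(13 − 16.4)/23 = 58.8°C ✓ — passes.
Candidate 3 (23 nt, A=6 T=3 G=5 C=9): longest run = 3 ✓; Tm = 64.9 + 41·(14 − 16.4)/23 = 60.6°C ✓ — passes.
Candidate 4 (16 nt, A=4 T=5 G=6 C=1): longest run = 2 ✓; Tm = 64.9 + 41·(7 − 16.4)/16 = 40.8°C, outside 45.7–60.7°C ✗ — fails.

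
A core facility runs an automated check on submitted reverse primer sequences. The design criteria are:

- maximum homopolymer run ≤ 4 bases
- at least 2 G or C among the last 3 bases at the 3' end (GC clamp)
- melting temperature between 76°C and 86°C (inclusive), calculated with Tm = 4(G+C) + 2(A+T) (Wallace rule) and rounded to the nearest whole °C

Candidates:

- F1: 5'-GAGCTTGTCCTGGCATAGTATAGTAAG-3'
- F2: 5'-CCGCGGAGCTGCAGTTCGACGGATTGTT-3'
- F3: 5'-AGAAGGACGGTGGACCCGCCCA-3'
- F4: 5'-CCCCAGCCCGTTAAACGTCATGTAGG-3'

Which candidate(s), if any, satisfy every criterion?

F1 (27 nt, A=7 T=8 G=8 C=4): longest run = 2 ✓; 3' end AAG has 1 G/C, need ≥2 ✗; Tm = 2·15 + 4·12 = 78°C ✓ — fails.
F2 (28 nt, A=4 T=7 G=10 C=7): longest run = 2 ✓; 3' end GTT has 1 G/C, need ≥2 ✗; Tm = 2·11 + 4·17 = 90°C, outside 76–86°C ✗ — fails.
F3 (22 nt, A=6 T=1 G=8 C=7): longest run = 3 ✓; 3' end CCA has 2 G/C ✓; Tm = 2·7 + 4·15 = 74°C, outside 76–86°C ✗ — fails.
F4 (26 nt, A=6 T=5 G=6 C=9): longest run = 4 ✓; 3' end AGG has 2 G/C ✓; Tm = 2·11 + 4·15 = 82°C ✓ — passes.

F4 only.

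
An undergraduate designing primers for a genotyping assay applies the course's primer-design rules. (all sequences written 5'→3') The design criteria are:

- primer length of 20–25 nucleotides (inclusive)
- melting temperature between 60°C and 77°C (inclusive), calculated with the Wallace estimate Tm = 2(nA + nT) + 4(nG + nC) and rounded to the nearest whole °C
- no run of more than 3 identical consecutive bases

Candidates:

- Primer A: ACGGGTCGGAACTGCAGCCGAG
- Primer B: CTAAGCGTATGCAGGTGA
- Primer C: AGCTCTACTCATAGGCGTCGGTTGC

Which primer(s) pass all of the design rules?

Primer A (22 nt, A=5 T=2 G=9 C=6): length 22 ✓; Tm = 2·7 + 4·15 = 74°C ✓; longest run = 3 ✓ — passes.
Primer B (18 nt, A=5 T=4 G=6 C=3): length 18, outside 20–25 ✗; Tm = 2·9 + 4·9 = 54°C, outside 60–77°C ✗; longest run = 2 ✓ — fails.
Primer C (25 nt, A=4 T=7 G=7 C=7): length 25 ✓; Tm = 2·11 + 4·14 = 78°C, outside 60–77°C ✗; longest run = 2 ✓ — fails.

Primer A only.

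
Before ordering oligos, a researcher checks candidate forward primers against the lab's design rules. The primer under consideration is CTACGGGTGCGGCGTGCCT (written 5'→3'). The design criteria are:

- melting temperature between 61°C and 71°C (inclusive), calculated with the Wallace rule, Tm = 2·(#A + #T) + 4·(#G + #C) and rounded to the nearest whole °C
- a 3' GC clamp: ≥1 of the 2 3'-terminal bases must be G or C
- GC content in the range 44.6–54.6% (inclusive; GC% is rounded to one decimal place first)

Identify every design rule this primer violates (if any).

Fails: GC content.

Base counts: A=1, T=4, G=8, C=6 (length 19).
Tm: Tm = 2·5 + 4·14 = 66°C ✓
GC clamp: 3' end CT has 1 G/C ✓
GC content: GC 14/19 = 73.7%, outside 44.6–54.6% ✗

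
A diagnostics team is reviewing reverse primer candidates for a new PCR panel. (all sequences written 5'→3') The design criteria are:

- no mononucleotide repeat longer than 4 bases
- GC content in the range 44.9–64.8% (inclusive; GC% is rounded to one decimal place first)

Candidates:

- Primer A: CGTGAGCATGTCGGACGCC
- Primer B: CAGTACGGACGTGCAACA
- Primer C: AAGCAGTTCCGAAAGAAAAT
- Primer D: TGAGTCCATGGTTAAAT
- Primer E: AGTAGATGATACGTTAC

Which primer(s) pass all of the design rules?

Primer B only.

Primer A (19 nt, A=3 T=3 G=7 C=6): longest run = 2 ✓; GC 13/19 = 68.4%, outside 44.9–64.8% ✗ — fails.
Primer B (18 nt, A=6 T=2 G=5 C=5): longest run = 2 ✓; GC 10/18 = 55.6% ✓ — passes.
Primer C (20 nt, A=10 T=3 G=4 C=3): longest run = 4 ✓; GC 7/20 = 35.0%, outside 44.9–64.8% ✗ — fails.
Primer D (17 nt, A=5 T=6 G=4 C=2): longest run = 3 ✓; GC 6/17 = 35.3%, outside 44.9–64.8% ✗ — fails.
Primer E (17 nt, A=6 T=5 G=4 C=2): longest run = 2 ✓; GC 6/17 = 35.3%, outside 44.9–64.8% ✗ — fails.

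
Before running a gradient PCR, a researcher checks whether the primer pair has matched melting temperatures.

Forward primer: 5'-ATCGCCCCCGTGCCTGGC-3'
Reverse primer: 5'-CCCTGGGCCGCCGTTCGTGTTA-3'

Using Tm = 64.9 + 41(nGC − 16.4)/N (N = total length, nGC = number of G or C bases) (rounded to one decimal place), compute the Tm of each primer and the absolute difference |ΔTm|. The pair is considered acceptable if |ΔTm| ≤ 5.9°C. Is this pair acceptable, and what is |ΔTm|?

|ΔTm| = 2.9°C; the pair is acceptable.

Forward: G+C = 14, N = 18 → Tm = 64.9 + 41·(14 − 16.4)/18 = 59.4°C.
Reverse: G+C = 15, N = 22 → Tm = 64.9 + 41·(15 − 16.4)/22 = 62.3°C.
|ΔTm| = |59.4 − 62.3| = 2.9°C, ≤ 5.9°C.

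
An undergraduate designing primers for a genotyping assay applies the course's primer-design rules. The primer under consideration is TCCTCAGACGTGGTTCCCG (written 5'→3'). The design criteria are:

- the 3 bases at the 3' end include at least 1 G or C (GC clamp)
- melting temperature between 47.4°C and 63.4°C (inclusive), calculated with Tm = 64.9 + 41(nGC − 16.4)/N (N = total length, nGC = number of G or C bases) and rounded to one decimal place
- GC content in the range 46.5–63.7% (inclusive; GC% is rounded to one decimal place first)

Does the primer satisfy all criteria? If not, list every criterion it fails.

Base counts: A=2, T=5, G=5, C=7 (length 19).
GC clamp: 3' end CCG has 3 G/C ✓
Tm: Tm = 64.9 + 41·(12 − 16.4)/19 = 55.4°C ✓
GC content: GC 12/19 = 63.2% ✓

Meets all criteria.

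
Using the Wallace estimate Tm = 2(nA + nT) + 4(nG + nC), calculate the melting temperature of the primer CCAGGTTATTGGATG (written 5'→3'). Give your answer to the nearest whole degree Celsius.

44°C

Base counts: A=3, T=5, G=5, C=2 (length 15).
Tm = 2·(3+5) + 4·(5+2) = 2·8 + 4·7 = 16 + 28 = 44°C.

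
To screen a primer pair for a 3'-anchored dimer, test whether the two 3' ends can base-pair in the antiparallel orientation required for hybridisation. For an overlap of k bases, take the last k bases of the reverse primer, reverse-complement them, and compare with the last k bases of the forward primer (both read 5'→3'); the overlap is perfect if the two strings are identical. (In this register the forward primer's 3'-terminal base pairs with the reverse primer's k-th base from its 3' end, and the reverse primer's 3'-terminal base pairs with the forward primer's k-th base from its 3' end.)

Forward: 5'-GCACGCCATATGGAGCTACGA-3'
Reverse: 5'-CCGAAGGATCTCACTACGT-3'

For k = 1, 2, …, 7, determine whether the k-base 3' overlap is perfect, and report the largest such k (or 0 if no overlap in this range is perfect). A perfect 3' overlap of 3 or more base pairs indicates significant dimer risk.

Last 7 bases (5'→3') — forward …GCTACGA, reverse …ACTACGT.
Reverse complement of the reverse primer's last 7 bases: ACGTAGT; its first k bases are the reverse complement of the reverse primer's last k bases, so a perfect k-base overlap needs the forward primer's last k bases to equal them.
Comparing (forward last k vs required): k=1: A vs A ✓; k=2: GA vs AC ✗; k=3: CGA vs ACG ✗; k=4: ACGA vs ACGT ✗; k=5: TACGA vs ACGTA ✗; k=6: CTACGA vs ACGTAG ✗; k=7: GCTACGA vs ACGTAGT ✗.
Only k = 1 is perfect, so the longest perfect 3' overlap is 1.

Longest perfect overlap: 1 complementary base pair; below the dimer-risk threshold (threshold 3).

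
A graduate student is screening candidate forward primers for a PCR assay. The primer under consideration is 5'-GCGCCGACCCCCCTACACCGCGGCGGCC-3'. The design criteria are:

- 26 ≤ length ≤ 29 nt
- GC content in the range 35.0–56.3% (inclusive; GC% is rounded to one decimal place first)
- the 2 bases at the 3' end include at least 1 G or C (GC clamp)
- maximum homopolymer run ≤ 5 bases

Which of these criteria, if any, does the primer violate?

Base counts: A=3, T=1, G=8, C=16 (length 28).
length: length 28 ✓
GC content: GC 24/28 = 85.7%, outside 35.0–56.3% ✗
GC clamp: 3' end CC has 2 G/C ✓
homopolymer run: longest run = 6, exceeds 5 ✗

Fails: GC content, homopolymer run.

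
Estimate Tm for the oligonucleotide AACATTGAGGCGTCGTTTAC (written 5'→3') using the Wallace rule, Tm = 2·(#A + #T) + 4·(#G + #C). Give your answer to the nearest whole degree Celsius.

Base counts: A=5, T=6, G=5, C=4 (length 20).
Tm = 2·(5+6) + 4·(5+4) = 2·11 + 4·9 = 22 + 36 = 58°C.

58°C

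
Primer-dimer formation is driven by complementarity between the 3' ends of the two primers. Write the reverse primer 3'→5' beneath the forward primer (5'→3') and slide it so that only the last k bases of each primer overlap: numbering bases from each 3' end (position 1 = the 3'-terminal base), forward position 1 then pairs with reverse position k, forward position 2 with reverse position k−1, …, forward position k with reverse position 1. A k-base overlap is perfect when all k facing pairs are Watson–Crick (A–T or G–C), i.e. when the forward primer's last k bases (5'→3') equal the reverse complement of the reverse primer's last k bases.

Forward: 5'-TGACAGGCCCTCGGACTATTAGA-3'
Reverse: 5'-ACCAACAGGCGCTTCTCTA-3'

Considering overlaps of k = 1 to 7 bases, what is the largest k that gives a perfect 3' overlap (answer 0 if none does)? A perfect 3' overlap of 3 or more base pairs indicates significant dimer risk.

Last 7 bases (5'→3') — forward …TATTAGA, reverse …TTCTCTA.
Reverse complement of the reverse primer's last 7 bases: TAGAGAA; its first k bases are the reverse complement of the reverse primer's last k bases, so a perfect k-base overlap needs the forward primer's last k bases to equal them.
Comparing (forward last k vs required): k=1: A vs T ✗; k=2: GA vs TA ✗; k=3: AGA vs TAG ✗; k=4: TAGA vs TAGA ✓; k=5: TTAGA vs TAGAG ✗; k=6: ATTAGA vs TAGAGA ✗; k=7: TATTAGA vs TAGAGAA ✗.
Only k = 4 is perfect, so the longest perfect 3' overlap is 4.

Longest perfect overlap: 4 complementary base pairs; significant dimer risk (threshold 3).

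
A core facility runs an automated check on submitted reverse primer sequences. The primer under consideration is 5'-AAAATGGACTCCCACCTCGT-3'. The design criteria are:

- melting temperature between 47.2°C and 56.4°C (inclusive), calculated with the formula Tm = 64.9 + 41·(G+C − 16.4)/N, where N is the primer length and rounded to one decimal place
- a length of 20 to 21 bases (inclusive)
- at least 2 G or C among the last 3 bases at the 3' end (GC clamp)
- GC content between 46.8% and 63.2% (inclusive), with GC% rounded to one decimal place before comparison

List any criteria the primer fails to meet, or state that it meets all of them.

Base counts: A=6, T=4, G=3, C=7 (length 20).
Tm: Tm = 64.9 + 41·(10 − 16.4)/20 = 51.8°C ✓
length: length 20 ✓
GC clamp: 3' end CGT has 2 G/C ✓
GC content: GC 10/20 = 50.0% ✓

Meets all criteria.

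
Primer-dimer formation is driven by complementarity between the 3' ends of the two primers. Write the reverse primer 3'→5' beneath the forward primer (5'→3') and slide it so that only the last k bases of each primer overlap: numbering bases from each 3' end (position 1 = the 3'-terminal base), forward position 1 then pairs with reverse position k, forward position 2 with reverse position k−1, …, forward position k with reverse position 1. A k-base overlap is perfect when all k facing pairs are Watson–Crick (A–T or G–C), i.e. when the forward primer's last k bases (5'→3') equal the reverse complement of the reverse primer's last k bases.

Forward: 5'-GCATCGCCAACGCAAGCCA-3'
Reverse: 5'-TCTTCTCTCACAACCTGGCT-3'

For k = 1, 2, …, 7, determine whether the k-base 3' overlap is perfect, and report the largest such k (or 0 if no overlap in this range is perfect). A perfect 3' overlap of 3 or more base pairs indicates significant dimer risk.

Longest perfect overlap: 5 complementary base pairs; significant dimer risk (threshold 3).

Last 7 bases (5'→3') — forward …CAAGCCA, reverse …CCTGGCT.
Reverse complement of the reverse primer's last 7 bases: AGCCAGG; its first k bases are the reverse complement of the reverse primer's last k bases, so a perfect k-base overlap needs the forward primer's last k bases to equal them.
Comparing (forward last k vs required): k=1: A vs A ✓; k=2: CA vs AG ✗; k=3: CCA vs AGC ✗; k=4: GCCA vs AGCC ✗; k=5: AGCCA vs AGCCA ✓; k=6: AAGCCA vs AGCCAG ✗; k=7: CAAGCCA vs AGCCAGG ✗.
Perfect overlaps at k = 1, 5; the largest is 5.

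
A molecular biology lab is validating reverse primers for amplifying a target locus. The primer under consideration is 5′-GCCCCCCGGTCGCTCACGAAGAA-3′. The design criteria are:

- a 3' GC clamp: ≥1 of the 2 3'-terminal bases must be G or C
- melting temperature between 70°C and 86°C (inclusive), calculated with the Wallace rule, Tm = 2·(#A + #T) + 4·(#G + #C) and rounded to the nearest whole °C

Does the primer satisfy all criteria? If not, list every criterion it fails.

Fails: GC clamp.

Base counts: A=5, T=2, G=6, C=10 (length 23).
GC clamp: 3' end AA has 0 G/C, need ≥1 ✗
Tm: Tm = 2·7 + 4·16 = 78°C ✓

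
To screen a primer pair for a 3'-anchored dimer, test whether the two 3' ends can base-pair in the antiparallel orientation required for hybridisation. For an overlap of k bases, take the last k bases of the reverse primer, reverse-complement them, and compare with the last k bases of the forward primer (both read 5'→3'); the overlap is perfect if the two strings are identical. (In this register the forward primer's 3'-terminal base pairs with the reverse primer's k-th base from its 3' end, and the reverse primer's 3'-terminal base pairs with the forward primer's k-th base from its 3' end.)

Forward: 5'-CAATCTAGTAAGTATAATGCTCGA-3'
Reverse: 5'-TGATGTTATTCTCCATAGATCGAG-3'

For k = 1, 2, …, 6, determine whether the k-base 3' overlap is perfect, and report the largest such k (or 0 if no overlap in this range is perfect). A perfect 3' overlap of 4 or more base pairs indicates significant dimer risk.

Last 6 bases (5'→3') — forward …GCTCGA, reverse …ATCGAG.
Reverse complement of the reverse primer's last 6 bases: CTCGAT; its first k bases are the reverse complement of the reverse primer's last k bases, so a perfect k-base overlap needs the forward primer's last k bases to equal them.
Comparing (forward last k vs required): k=1: A vs C ✗; k=2: GA vs CT ✗; k=3: CGA vs CTC ✗; k=4: TCGA vs CTCG ✗; k=5: CTCGA vs CTCGA ✓; k=6: GCTCGA vs CTCGAT ✗.
Only k = 5 is perfect, so the longest perfect 3' overlap is 5.

Longest perfect overlap: 5 complementary base pairs; significant dimer risk (threshold 4).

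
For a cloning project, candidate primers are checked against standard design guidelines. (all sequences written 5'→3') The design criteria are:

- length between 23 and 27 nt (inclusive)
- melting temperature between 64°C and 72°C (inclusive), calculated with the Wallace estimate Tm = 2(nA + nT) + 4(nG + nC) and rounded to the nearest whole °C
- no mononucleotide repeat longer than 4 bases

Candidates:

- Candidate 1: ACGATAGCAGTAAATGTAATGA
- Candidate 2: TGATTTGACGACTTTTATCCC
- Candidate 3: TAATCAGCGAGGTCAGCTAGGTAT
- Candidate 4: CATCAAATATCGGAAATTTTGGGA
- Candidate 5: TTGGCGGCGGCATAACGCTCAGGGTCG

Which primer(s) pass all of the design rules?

Candidate 1 (22 nt, A=10 T=5 G=5 C=2): length 22, outside 23–27 ✗; Tm = 2·15 + 4·7 = 58°C, outside 64–72°C ✗; longest run = 3 ✓ — fails.
Candidate 2 (21 nt, A=4 T=9 G=3 C=5): length 21, outside 23–27 ✗; Tm = 2·13 + 4·8 = 58°C, outside 64–72°C ✗; longest run = 4 ✓ — fails.
Candidate 3 (24 nt, A=7 T=6 G=7 C=4): length 24 ✓; Tm = 2·13 + 4·11 = 70°C ✓; longest run = 2 ✓ — passes.
Candidate 4 (24 nt, A=9 T=7 G=5 C=3): length 24 ✓; Tm = 2·16 + 4·8 = 64°C ✓; longest run = 4 ✓ — passes.
Candidate 5 (27 nt, A=4 T=5 G=11 C=7): length 27 ✓; Tm = 2·9 + 4·18 = 90°C, outside 64–72°C ✗; longest run = 3 ✓ — fails.

Candidate 3 and Candidate 4.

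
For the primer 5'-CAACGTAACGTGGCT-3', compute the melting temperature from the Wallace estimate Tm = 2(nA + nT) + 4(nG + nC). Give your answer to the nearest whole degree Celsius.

46°C

Base counts: A=4, T=3, G=4, C=4 (length 15).
Tm = 2·(4+3) + 4·(4+4) = 2·7 + 4·8 = 14 + 32 = 46°C.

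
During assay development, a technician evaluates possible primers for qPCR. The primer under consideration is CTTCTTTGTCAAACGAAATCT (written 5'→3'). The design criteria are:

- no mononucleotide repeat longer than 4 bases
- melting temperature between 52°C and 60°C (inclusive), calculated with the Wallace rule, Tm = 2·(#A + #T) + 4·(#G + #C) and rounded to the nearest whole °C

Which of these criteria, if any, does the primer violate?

Base counts: A=6, T=8, G=2, C=5 (length 21).
homopolymer run: longest run = 3 ✓
Tm: Tm = 2·14 + 4·7 = 56°C ✓

Meets all criteria.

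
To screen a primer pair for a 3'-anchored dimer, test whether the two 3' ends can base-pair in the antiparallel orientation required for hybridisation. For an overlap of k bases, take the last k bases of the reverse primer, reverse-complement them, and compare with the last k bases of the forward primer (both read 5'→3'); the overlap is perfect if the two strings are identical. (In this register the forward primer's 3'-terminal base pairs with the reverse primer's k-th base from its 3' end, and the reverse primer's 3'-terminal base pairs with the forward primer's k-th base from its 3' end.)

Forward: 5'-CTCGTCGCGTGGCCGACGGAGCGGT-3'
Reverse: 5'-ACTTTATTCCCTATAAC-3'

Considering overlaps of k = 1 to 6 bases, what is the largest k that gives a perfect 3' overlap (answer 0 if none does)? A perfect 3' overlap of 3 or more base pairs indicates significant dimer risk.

Last 6 bases (5'→3') — forward …AGCGGT, reverse …TATAAC.
Reverse complement of the reverse primer's last 6 bases: GTTATA; its first k bases are the reverse complement of the reverse primer's last k bases, so a perfect k-base overlap needs the forward primer's last k bases to equal them.
Comparing (forward last k vs required): k=1: T vs G ✗; k=2: GT vs GT ✓; k=3: GGT vs GTT ✗; k=4: CGGT vs GTTA ✗; k=5: GCGGT vs GTTAT ✗; k=6: AGCGGT vs GTTATA ✗.
Only k = 2 is perfect, so the longest perfect 3' overlap is 2.

Longest perfect overlap: 2 complementary base pairs; below the dimer-risk threshold (threshold 3).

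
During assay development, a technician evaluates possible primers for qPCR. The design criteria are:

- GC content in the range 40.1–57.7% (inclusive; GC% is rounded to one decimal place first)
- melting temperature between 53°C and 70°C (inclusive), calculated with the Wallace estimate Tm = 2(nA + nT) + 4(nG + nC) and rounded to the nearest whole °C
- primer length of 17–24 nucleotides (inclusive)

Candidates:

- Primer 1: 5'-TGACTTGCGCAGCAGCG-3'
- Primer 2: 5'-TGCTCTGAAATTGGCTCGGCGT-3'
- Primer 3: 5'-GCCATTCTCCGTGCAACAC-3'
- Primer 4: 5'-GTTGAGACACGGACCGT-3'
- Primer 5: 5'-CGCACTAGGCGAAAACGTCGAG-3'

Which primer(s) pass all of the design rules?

Primer 1 (17 nt, A=3 T=3 G=6 C=5): GC 11/17 = 64.7%, outside 40.1–57.7% ✗; Tm = 2·6 + 4·11 = 56°C ✓; length 17 ✓ — fails.
Primer 2 (22 nt, A=3 T=7 G=7 C=5): GC 12/22 = 54.5% ✓; Tm = 2·10 + 4·12 = 68°C ✓; length 22 ✓ — passes.
Primer 3 (19 nt, A=4 T=4 G=3 C=8): GC 11/19 = 57.9%, outside 40.1–57.7% ✗; Tm = 2·8 + 4·11 = 60°C ✓; length 19 ✓ — fails.
Primer 4 (17 nt, A=4 T=3 G=6 C=4): GC 10/17 = 58.8%, outside 40.1–57.7% ✗; Tm = 2·7 + 4·10 = 54°C ✓; length 17 ✓ — fails.
Primer 5 (22 nt, A=7 T=2 G=7 C=6): GC 13/22 = 59.1%, outside 40.1–57.7% ✗; Tm = 2·9 + 4·13 = 70°C ✓; length 22 ✓ — fails.

Primer 2 only.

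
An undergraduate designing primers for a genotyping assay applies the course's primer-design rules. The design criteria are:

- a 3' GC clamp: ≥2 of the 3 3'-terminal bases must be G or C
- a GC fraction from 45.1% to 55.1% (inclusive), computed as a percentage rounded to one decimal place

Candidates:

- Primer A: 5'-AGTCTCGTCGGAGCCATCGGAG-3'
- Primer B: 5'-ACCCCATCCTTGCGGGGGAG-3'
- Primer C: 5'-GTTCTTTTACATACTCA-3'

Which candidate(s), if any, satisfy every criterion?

None of the candidates satisfy all criteria.

Primer A (22 nt, A=4 T=4 G=8 C=6): 3' end GAG has 2 G/C ✓; GC 14/22 = 63.6%, outside 45.1–55.1% ✗ — fails.
Primer B (20 nt, A=3 T=3 G=7 C=7): 3' end GAG has 2 G/C ✓; GC 14/20 = 70.0%, outside 45.1–55.1% ✗ — fails.
Primer C (17 nt, A=4 T=8 G=1 C=4): 3' end TCA has 1 G/C, need ≥2 ✗; GC 5/17 = 29.4%, outside 45.1–55.1% ✗ — fails.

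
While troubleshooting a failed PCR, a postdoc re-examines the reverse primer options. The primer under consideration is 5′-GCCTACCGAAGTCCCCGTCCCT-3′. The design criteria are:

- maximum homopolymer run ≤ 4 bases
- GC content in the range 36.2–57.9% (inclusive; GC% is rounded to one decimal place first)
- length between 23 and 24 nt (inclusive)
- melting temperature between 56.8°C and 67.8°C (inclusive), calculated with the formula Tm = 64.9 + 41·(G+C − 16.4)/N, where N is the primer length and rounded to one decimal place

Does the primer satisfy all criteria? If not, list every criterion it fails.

Base counts: A=3, T=4, G=4, C=11 (length 22).
homopolymer run: longest run = 4 ✓
GC content: GC 15/22 = 68.2%, outside 36.2–57.9% ✗
length: length 22, outside 23–24 ✗
Tm: Tm = 64.9 + 41·(15 − 16.4)/22 = 62.3°C ✓

Fails: GC content, length.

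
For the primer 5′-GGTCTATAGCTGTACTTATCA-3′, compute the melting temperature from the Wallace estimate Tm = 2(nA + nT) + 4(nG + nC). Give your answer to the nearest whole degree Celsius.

58°C

Base counts: A=5, T=8, G=4, C=4 (length 21).
Tm = 2·(5+8) + 4·(4+4) = 2·13 + 4·8 = 26 + 32 = 58°C.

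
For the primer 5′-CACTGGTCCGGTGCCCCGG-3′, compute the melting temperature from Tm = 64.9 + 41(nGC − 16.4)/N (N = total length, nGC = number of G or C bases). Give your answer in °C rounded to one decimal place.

Base counts: A=1, T=3, G=7, C=8; G+C = 15, N = 19.
Tm = 64.9 + 41·(15 − 16.4)/19 = 64.9 + -57.40/19 = 61.9°C.

61.9°C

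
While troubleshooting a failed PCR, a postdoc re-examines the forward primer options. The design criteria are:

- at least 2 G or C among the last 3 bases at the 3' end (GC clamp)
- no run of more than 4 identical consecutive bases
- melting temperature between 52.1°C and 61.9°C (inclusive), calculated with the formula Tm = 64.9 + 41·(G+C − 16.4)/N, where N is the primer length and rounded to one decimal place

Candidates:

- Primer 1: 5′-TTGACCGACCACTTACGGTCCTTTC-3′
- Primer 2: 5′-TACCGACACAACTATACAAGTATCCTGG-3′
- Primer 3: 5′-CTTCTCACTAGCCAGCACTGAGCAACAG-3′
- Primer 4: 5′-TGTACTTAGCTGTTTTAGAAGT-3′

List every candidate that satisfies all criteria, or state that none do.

Primer 1 (25 nt, A=4 T=8 G=4 C=9): 3' end TTC has 1 G/C, need ≥2 ✗; longest run = 3 ✓; Tm = 64.9 + 41·(13 − 16.4)/25 = 59.3°C ✓ — fails.
Primer 2 (28 nt, A=10 T=6 G=4 C=8): 3' end TGG has 2 G/C ✓; longest run = 2 ✓; Tm = 64.9 + 41·(12 − 16.4)/28 = 58.5°C ✓ — passes.
Primer 3 (28 nt, A=8 T=5 G=5 C=10): 3' end CAG has 2 G/C ✓; longest run = 2 ✓; Tm = 64.9 + 41·(15 − 16.4)/28 = 62.9°C, outside 52.1–61.9°C ✗ — fails.
Primer 4 (22 nt, A=5 T=10 G=5 C=2): 3' end AGT has 1 G/C, need ≥2 ✗; longest run = 4 ✓; Tm = 64.9 + 41·(7 − 16.4)/22 = 47.4°C, outside 52.1–61.9°C ✗ — fails.

Primer 2 only.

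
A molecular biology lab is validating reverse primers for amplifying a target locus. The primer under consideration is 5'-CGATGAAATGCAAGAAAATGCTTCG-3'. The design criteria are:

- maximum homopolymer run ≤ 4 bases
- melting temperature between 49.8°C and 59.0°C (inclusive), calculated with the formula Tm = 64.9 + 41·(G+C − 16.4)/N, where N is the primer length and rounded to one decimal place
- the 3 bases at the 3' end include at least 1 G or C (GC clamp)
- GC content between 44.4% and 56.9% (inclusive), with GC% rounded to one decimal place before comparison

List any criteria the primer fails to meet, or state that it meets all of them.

Base counts: A=10, T=5, G=6, C=4 (length 25).
homopolymer run: longest run = 4 ✓
Tm: Tm = 64.9 + 41·(10 − 16.4)/25 = 54.4°C ✓
GC clamp: 3' end TCG has 2 G/C ✓
GC content: GC 10/25 = 40.0%, outside 44.4–56.9% ✗

Fails: GC content.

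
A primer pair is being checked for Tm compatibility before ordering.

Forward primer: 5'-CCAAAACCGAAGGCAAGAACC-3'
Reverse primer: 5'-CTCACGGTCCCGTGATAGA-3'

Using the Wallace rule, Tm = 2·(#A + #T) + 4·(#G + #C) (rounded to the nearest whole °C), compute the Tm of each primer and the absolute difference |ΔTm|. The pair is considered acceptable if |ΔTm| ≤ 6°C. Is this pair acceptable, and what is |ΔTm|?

|ΔTm| = 4°C; the pair is acceptable.

Forward: A=10 T=0 G=4 C=7 → Tm = 2·10 + 4·11 = 64°C.
Reverse: A=4 T=4 G=5 C=6 → Tm = 2·8 + 4·11 = 60°C.
|ΔTm| = |64 − 60| = 4°C, ≤ 6°C.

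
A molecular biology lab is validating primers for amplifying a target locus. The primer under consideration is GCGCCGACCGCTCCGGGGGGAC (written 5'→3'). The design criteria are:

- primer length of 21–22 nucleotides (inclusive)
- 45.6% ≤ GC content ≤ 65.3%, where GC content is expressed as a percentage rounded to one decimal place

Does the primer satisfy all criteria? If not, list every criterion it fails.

Base counts: A=2, T=1, G=10, C=9 (length 22).
length: length 22 ✓
GC content: GC 19/22 = 86.4%, outside 45.6–65.3% ✗

Fails: GC content.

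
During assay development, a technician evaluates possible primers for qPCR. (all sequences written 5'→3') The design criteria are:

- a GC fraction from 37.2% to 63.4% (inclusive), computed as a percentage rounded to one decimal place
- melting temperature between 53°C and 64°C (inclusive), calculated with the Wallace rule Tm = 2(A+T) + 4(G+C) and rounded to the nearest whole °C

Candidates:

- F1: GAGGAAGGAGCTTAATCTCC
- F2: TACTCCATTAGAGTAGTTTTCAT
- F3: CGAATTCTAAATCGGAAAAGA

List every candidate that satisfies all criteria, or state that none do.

F1 only.

F1 (20 nt, A=6 T=4 G=6 C=4): GC 10/20 = 50.0% ✓; Tm = 2·10 + 4·10 = 60°C ✓ — passes.
F2 (23 nt, A=6 T=10 G=3 C=4): GC 7/23 = 30.4%, outside 37.2–63.4% ✗; Tm = 2·16 + 4·7 = 60°C ✓ — fails.
F3 (21 nt, A=10 T=4 G=4 C=3): GC 7/21 = 33.3%, outside 37.2–63.4% ✗; Tm = 2·14 + 4·7 = 56°C ✓ — fails.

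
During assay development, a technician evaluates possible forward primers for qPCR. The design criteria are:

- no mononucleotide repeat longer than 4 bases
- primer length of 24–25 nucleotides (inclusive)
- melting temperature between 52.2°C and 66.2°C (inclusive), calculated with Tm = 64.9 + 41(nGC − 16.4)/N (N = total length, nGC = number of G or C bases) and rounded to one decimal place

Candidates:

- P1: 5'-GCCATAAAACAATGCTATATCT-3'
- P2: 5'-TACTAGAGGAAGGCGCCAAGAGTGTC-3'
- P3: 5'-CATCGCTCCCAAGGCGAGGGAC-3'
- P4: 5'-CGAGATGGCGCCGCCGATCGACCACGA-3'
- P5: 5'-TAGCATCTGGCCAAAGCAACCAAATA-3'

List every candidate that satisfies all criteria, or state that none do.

P1 (22 nt, A=9 T=6 G=2 C=5): longest run = 4 ✓; length 22, outside 24–25 ✗; Tm = 64.9 + 41·(7 − 16.4)/22 = 47.4°C, outside 52.2–66.2°C ✗ — fails.
P2 (26 nt, A=8 T=4 G=9 C=5): longest run = 2 ✓; length 26, outside 24–25 ✗; Tm = 64.9 + 41·(14 − 16.4)/26 = 61.1°C ✓ — fails.
P3 (22 nt, A=5 T=2 G=7 C=8): longest run = 3 ✓; length 22, outside 24–25 ✗; Tm = 64.9 + 41·(15 − 16.4)/22 = 62.3°C ✓ — fails.
P4 (27 nt, A=6 T=2 G=9 C=10): longest run = 2 ✓; length 27, outside 24–25 ✗; Tm = 64.9 + 41·(19 − 16.4)/27 = 68.8°C, outside 52.2–66.2°C ✗ — fails.
P5 (26 nt, A=11 T=4 G=4 C=7): longest run = 3 ✓; length 26, outside 24–25 ✗; Tm = 64.9 + 41·(11 − 16.4)/26 = 56.4°C ✓ — fails.

None of the candidates satisfy all criteria.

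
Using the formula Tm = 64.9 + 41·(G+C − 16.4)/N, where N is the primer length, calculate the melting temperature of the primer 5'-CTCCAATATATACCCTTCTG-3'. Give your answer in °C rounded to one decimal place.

Base counts: A=5, T=7, G=1, C=7; G+C = 8, N = 20.
Tm = 64.9 + 41·(8 − 16.4)/20 = 64.9 + -344.40/20 = 47.7°C.

47.7°C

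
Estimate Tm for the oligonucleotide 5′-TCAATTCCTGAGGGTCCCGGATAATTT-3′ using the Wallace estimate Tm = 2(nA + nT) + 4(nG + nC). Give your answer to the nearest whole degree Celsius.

78°C

Base counts: A=6, T=9, G=6, C=6 (length 27).
Tm = 2·(6+9) + 4·(6+6) = 2·15 + 4·12 = 30 + 48 = 78°C.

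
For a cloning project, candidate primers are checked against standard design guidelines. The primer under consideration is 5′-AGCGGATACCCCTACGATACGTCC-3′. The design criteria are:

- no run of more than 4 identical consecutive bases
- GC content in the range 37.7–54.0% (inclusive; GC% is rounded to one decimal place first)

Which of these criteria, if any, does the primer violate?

Base counts: A=6, T=4, G=5, C=9 (length 24).
homopolymer run: longest run = 4 ✓
GC content: GC 14/24 = 58.3%, outside 37.7–54.0% ✗

Fails: GC content.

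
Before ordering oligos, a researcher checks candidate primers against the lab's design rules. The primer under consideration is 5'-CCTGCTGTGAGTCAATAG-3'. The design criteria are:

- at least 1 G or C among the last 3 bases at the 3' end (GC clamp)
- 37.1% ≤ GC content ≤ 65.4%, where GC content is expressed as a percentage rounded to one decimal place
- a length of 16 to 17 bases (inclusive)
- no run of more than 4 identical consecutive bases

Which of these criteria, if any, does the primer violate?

Base counts: A=4, T=5, G=5, C=4 (length 18).
GC clamp: 3' end TAG has 1 G/C ✓
GC content: GC 9/18 = 50.0% ✓
length: length 18, outside 16–17 ✗
homopolymer run: longest run = 2 ✓

Fails: length.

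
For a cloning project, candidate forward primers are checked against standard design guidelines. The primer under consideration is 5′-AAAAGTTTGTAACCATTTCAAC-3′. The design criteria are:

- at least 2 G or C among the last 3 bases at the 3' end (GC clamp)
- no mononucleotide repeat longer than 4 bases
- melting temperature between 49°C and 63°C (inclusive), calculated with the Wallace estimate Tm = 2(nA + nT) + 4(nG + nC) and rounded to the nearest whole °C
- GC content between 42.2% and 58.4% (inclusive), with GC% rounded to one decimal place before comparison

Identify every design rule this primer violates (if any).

Base counts: A=9, T=7, G=2, C=4 (length 22).
GC clamp: 3' end AAC has 1 G/C, need ≥2 ✗
homopolymer run: longest run = 4 ✓
Tm: Tm = 2·16 + 4·6 = 56°C ✓
GC content: GC 6/22 = 27.3%, outside 42.2–58.4% ✗

Fails: GC clamp, GC content.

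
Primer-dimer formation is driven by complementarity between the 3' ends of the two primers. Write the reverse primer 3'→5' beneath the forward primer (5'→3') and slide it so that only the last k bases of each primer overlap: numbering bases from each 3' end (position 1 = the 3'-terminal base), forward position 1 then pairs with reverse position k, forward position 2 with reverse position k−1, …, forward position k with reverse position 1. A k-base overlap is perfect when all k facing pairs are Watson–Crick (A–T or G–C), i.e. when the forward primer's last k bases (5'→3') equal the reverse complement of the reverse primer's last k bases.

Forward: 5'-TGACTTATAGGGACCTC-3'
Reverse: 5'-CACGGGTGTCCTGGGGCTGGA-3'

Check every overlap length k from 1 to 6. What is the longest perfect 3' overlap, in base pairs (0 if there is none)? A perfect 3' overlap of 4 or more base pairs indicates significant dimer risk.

Longest perfect overlap: 2 complementary base pairs; below the dimer-risk threshold (threshold 4).

Last 6 bases (5'→3') — forward …GACCTC, reverse …GCTGGA.
Reverse complement of the reverse primer's last 6 bases: TCCAGC; its first k bases are the reverse complement of the reverse primer's last k bases, so a perfect k-base overlap needs the forward primer's last k bases to equal them.
Comparing (forward last k vs required): k=1: C vs T ✗; k=2: TC vs TC ✓; k=3: CTC vs TCC ✗; k=4: CCTC vs TCCA ✗; k=5: ACCTC vs TCCAG ✗; k=6: GACCTC vs TCCAGC ✗.
Only k = 2 is perfect, so the longest perfect 3' overlap is 2.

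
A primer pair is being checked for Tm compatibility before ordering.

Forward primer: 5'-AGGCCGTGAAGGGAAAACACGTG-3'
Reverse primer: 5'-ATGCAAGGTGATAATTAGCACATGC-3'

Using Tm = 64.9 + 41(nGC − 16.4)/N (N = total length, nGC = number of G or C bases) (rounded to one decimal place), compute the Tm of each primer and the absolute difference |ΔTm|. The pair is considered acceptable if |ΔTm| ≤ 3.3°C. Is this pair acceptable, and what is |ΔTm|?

Forward: G+C = 13, N = 23 → Tm = 64.9 + 41·(13 − 16.4)/23 = 58.8°C.
Reverse: G+C = 10, N = 25 → Tm = 64.9 + 41·(10 − 16.4)/25 = 54.4°C.
|ΔTm| = |58.8 − 54.4| = 4.4°C, > 3.3°C.

|ΔTm| = 4.4°C; the pair is not acceptable.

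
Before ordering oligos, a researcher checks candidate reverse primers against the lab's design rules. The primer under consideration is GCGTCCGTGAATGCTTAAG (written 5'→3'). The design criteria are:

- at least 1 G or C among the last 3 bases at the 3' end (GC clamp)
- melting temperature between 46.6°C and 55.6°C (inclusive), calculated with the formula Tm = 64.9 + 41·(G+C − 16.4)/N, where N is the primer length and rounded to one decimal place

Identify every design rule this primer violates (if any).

Base counts: A=4, T=5, G=6, C=4 (length 19).
GC clamp: 3' end AAG has 1 G/C ✓
Tm: Tm = 64.9 + 41·(10 − 16.4)/19 = 51.1°C ✓

Meets all criteria.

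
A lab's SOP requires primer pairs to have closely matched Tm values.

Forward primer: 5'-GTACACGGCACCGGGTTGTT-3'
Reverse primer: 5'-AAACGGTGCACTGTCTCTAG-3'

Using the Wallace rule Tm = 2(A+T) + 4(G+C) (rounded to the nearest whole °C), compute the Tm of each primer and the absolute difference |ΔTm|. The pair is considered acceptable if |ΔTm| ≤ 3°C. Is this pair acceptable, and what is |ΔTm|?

Forward: A=3 T=5 G=7 C=5 → Tm = 2·8 + 4·12 = 64°C.
Reverse: A=5 T=5 G=5 C=5 → Tm = 2·10 + 4·10 = 60°C.
|ΔTm| = |64 − 60| = 4°C, > 3°C.

|ΔTm| = 4°C; the pair is not acceptable.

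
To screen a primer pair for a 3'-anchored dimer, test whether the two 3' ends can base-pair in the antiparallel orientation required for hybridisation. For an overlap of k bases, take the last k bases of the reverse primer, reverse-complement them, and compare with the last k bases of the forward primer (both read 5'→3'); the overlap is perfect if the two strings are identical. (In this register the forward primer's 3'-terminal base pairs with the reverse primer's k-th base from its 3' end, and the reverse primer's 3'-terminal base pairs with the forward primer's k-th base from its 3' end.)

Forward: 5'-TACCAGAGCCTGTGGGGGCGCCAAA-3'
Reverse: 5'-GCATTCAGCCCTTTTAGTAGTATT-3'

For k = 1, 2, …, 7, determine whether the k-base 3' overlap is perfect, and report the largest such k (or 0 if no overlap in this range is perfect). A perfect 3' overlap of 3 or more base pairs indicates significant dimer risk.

Last 7 bases (5'→3') — forward …CGCCAAA, reverse …TAGTATT.
Reverse complement of the reverse primer's last 7 bases: AATACTA; its first k bases are the reverse complement of the reverse primer's last k bases, so a perfect k-base overlap needs the forward primer's last k bases to equal them.
Comparing (forward last k vs required): k=1: A vs A ✓; k=2: AA vs AA ✓; k=3: AAA vs AAT ✗; k=4: CAAA vs AATA ✗; k=5: CCAAA vs AATAC ✗; k=6: GCCAAA vs AATACT ✗; k=7: CGCCAAA vs AATACTA ✗.
Perfect overlaps at k = 1, 2; the largest is 2.

Longest perfect overlap: 2 complementary base pairs; below the dimer-risk threshold (threshold 3).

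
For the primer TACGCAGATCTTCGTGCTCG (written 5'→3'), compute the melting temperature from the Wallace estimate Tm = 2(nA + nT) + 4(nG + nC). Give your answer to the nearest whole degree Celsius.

62°C

Base counts: A=3, T=6, G=5, C=6 (length 20).
Tm = 2·(3+6) + 4·(5+6) = 2·9 + 4·11 = 18 + 44 = 62°C.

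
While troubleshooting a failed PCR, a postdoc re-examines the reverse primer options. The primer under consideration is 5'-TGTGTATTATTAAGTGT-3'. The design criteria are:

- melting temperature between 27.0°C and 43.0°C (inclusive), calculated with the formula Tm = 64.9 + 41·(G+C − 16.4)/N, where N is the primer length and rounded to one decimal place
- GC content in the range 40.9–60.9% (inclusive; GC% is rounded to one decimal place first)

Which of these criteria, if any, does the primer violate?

Fails: GC content.

Base counts: A=4, T=9, G=4, C=0 (length 17).
Tm: Tm = 64.9 + 41·(4 − 16.4)/17 = 35.0°C ✓
GC content: GC 4/17 = 23.5%, outside 40.9–60.9% ✗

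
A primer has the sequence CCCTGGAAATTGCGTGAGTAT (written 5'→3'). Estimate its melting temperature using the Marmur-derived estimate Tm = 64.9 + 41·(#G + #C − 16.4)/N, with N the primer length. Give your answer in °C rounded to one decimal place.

52.4°C

Base counts: A=5, T=6, G=6, C=4; G+C = 10, N = 21.
Tm = 64.9 + 41·(10 − 16.4)/21 = 64.9 + -262.40/21 = 52.4°C.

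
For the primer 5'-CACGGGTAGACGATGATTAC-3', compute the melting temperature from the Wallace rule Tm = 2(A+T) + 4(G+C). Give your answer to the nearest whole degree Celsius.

Base counts: A=6, T=4, G=6, C=4 (length 20).
Tm = 2·(6+4) + 4·(6+4) = 2·10 + 4·10 = 20 + 40 = 60°C.

60°C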